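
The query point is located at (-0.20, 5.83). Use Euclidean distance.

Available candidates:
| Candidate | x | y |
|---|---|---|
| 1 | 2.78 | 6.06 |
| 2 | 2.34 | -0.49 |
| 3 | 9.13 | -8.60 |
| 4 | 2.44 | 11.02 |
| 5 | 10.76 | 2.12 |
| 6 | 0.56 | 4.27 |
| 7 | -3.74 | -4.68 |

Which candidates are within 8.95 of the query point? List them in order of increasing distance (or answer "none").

6, 1, 4, 2

Distances from (-0.20, 5.83):
1: 2.99
2: 6.81
3: 17.18
4: 5.82
5: 11.57
6: 1.74
7: 11.09
Threshold 8.95: 6 (1.74), 1 (2.99), 4 (5.82), 2 (6.81) are within range.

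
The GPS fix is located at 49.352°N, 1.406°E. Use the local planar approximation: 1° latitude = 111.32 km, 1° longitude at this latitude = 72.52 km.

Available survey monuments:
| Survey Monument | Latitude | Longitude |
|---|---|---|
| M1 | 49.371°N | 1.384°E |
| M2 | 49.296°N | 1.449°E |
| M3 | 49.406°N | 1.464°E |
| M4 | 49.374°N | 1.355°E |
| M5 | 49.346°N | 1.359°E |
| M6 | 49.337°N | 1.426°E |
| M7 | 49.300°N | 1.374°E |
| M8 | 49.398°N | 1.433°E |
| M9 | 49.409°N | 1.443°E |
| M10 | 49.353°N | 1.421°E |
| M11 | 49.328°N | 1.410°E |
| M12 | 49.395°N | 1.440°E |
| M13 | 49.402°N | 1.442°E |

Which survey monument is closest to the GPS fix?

M10

Distances from 49.352°N, 1.406°E:
M1: 2.649 km
M2: 6.970 km
M3: 7.337 km
M4: 4.436 km
M5: 3.473 km
M6: 2.212 km
M7: 6.236 km
M8: 5.482 km
M9: 6.889 km
M10: 1.093 km
M11: 2.687 km
M12: 5.384 km
M13: 6.148 km
Minimum: M10 at 1.093 km.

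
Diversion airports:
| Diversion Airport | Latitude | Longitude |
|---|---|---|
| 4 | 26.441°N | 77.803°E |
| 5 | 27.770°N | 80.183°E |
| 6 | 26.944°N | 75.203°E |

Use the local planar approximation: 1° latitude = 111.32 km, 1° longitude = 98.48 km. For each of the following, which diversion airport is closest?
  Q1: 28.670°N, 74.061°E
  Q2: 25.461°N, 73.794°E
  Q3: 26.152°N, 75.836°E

Q1→6; Q2→6; Q3→6

Q1 at 28.670°N, 74.061°E:
  4: √((-2.229·111.32)² + (3.742·98.48)²) = √(61569.62838 + 135801.21207) = 444.264 km
  5: √((-0.900·111.32)² + (6.122·98.48)²) = √(10037.63534 + 363481.85048) = 611.162 km
  6: √((-1.726·111.32)² + (1.142·98.48)²) = √(36917.13401 + 12648.18728) = 222.633 km
  → nearest: 6 (222.633 km)
Q2 at 25.461°N, 73.794°E:
  4: √((0.980·111.32)² + (4.009·98.48)²) = √(11901.41356 + 155872.03031) = 409.602 km
  5: √((2.309·111.32)² + (6.389·98.48)²) = √(66068.47175 + 395878.44538) = 679.667 km
  6: √((1.483·111.32)² + (1.409·98.48)²) = √(27253.90247 + 19253.87137) = 215.657 km
  → nearest: 6 (215.657 km)
Q3 at 26.152°N, 75.836°E:
  4: √((0.289·111.32)² + (1.967·98.48)²) = √(1035.00413 + 37523.62609) = 196.364 km
  5: √((1.618·111.32)² + (4.347·98.48)²) = √(32441.68700 + 183263.23993) = 464.440 km
  6: √((0.792·111.32)² + (-0.633·98.48)²) = √(7773.14481 + 3886.00630) = 107.978 km
  → nearest: 6 (107.978 km)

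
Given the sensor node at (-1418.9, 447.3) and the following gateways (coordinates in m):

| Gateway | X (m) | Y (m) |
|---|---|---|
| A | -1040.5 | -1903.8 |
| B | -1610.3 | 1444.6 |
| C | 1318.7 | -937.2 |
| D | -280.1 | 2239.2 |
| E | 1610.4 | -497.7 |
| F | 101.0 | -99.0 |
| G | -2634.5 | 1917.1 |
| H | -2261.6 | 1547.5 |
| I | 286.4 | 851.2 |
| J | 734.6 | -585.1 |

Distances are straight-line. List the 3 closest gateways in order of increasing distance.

Distances from (-1418.9, 447.3):
A: √((378.4)² + (-2351.1)²) = √(143186.560 + 5527671.210) = 2381.4 m
B: √((-191.4)² + (997.3)²) = √(36633.960 + 994607.290) = 1015.5 m
C: √((2737.6)² + (-1384.5)²) = √(7494453.760 + 1916840.250) = 3067.8 m
D: √((1138.8)² + (1791.9)²) = √(1296865.440 + 3210905.610) = 2123.2 m
E: √((3029.3)² + (-945.0)²) = √(9176658.490 + 893025.000) = 3173.3 m
F: √((1519.9)² + (-546.3)²) = √(2310096.010 + 298443.690) = 1615.1 m
G: √((-1215.6)² + (1469.8)²) = √(1477683.360 + 2160312.040) = 1907.4 m
H: √((-842.7)² + (1100.2)²) = √(710143.290 + 1210440.040) = 1385.9 m
I: √((1705.3)² + (403.9)²) = √(2908048.090 + 163135.210) = 1752.5 m
J: √((2153.5)² + (-1032.4)²) = √(4637562.250 + 1065849.760) = 2388.2 m
Sorted: B (1015.5 m) < H (1385.9 m) < F (1615.1 m) < I (1752.5 m) < G (1907.4 m) < …

B, H, F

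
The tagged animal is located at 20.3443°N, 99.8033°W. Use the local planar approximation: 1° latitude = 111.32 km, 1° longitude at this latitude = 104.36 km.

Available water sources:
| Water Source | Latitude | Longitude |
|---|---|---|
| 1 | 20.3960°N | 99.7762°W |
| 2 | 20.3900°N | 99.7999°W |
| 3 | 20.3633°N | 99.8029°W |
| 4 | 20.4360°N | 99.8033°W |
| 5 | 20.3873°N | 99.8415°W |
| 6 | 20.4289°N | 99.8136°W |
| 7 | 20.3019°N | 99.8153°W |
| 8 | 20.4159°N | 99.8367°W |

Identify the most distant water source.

Distances from 20.3443°N, 99.8033°W:
1: 6.4126 km
2: 5.0997 km
3: 2.1155 km
4: 10.2080 km
5: 6.2294 km
6: 9.4788 km
7: 4.8833 km
8: 8.6993 km
Maximum: 4 at 10.2080 km.

4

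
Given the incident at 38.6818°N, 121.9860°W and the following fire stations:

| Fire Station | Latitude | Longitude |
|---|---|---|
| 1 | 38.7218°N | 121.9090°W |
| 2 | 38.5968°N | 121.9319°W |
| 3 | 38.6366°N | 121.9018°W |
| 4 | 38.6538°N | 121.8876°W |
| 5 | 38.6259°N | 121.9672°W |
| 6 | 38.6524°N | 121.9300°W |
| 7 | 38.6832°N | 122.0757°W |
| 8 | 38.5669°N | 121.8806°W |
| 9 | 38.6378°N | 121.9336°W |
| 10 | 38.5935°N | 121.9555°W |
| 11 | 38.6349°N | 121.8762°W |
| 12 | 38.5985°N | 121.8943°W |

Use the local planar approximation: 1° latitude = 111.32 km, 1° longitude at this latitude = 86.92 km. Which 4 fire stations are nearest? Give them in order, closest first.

Distances from 38.6818°N, 121.9860°W:
1: √((0.0400·111.32)² + (0.0770·86.92)²) = √(19.827428 + 44.794107) = 8.0388 km
2: √((-0.0850·111.32)² + (0.0541·86.92)²) = √(89.533229 + 22.112302) = 10.5662 km
3: √((-0.0452·111.32)² + (0.0842·86.92)²) = √(25.317643 + 53.562843) = 8.8815 km
4: √((-0.0280·111.32)² + (0.0984·86.92)²) = √(9.715440 + 73.152577) = 9.1032 km
5: √((-0.0559·111.32)² + (0.0188·86.92)²) = √(38.723090 + 2.670270) = 6.4338 km
6: √((-0.0294·111.32)² + (0.0560·86.92)²) = √(10.711272 + 23.692751) = 5.8655 km
7: √((0.0014·111.32)² + (-0.0897·86.92)²) = √(0.024289 + 60.788905) = 7.7983 km
8: √((-0.1149·111.32)² + (0.1054·86.92)²) = √(163.601188 + 83.930664) = 15.7331 km
9: √((-0.0440·111.32)² + (0.0524·86.92)²) = √(23.991188 + 20.744454) = 6.6885 km
10: √((-0.0883·111.32)² + (0.0305·86.92)²) = √(96.620171 + 7.028119) = 10.1808 km
11: √((-0.0469·111.32)² + (0.1098·86.92)²) = √(27.257880 + 91.084424) = 10.8785 km
12: √((-0.0833·111.32)² + (0.0917·86.92)²) = √(85.987713 + 63.529890) = 12.2277 km
Sorted: 6 (5.8655 km) < 5 (6.4338 km) < 9 (6.6885 km) < 7 (7.7983 km) < 1 (8.0388 km) < 3 (8.8815 km) < …

6, 5, 9, 7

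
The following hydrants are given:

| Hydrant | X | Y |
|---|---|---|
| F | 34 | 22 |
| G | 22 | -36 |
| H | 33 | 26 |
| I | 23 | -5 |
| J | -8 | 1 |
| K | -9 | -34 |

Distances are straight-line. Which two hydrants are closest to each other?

F and H

Pairwise distances:
F–G: √((-12)² + (-58)²) = √(144.000 + 3364.000) = 59.2
F–H: √((-1)² + (4)²) = √(1.000 + 16.000) = 4.1
F–I: √((-11)² + (-27)²) = √(121.000 + 729.000) = 29.2
F–J: √((-42)² + (-21)²) = √(1764.000 + 441.000) = 47.0
F–K: √((-43)² + (-56)²) = √(1849.000 + 3136.000) = 70.6
G–H: √((11)² + (62)²) = √(121.000 + 3844.000) = 63.0
G–I: √((1)² + (31)²) = √(1.000 + 961.000) = 31.0
G–J: √((-30)² + (37)²) = √(900.000 + 1369.000) = 47.6
G–K: √((-31)² + (2)²) = √(961.000 + 4.000) = 31.1
H–I: √((-10)² + (-31)²) = √(100.000 + 961.000) = 32.6
H–J: √((-41)² + (-25)²) = √(1681.000 + 625.000) = 48.0
H–K: √((-42)² + (-60)²) = √(1764.000 + 3600.000) = 73.2
I–J: √((-31)² + (6)²) = √(961.000 + 36.000) = 31.6
I–K: √((-32)² + (-29)²) = √(1024.000 + 841.000) = 43.2
J–K: √((-1)² + (-35)²) = √(1.000 + 1225.000) = 35.0
Closest pair: F–H at 4.1.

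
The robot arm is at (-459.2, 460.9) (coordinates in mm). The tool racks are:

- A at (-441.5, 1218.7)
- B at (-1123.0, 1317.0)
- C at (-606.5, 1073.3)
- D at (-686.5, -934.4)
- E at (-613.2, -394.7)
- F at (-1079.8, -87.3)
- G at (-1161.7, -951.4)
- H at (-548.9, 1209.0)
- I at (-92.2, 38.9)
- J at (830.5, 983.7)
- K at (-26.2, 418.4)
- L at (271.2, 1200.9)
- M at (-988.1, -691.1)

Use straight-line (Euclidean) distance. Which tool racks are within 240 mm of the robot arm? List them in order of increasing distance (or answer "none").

none

Distances from (-459.2, 460.9):
A: √((17.7)² + (757.8)²) = √(313.290 + 574260.840) = 758.0 mm
B: √((-663.8)² + (856.1)²) = √(440630.440 + 732907.210) = 1083.3 mm
C: √((-147.3)² + (612.4)²) = √(21697.290 + 375033.760) = 629.9 mm
D: √((-227.3)² + (-1395.3)²) = √(51665.290 + 1946862.090) = 1413.7 mm
E: √((-154.0)² + (-855.6)²) = √(23716.000 + 732051.360) = 869.3 mm
F: √((-620.6)² + (-548.2)²) = √(385144.360 + 300523.240) = 828.1 mm
G: √((-702.5)² + (-1412.3)²) = √(493506.250 + 1994591.290) = 1577.4 mm
H: √((-89.7)² + (748.1)²) = √(8046.090 + 559653.610) = 753.5 mm
I: √((367.0)² + (-422.0)²) = √(134689.000 + 178084.000) = 559.3 mm
J: √((1289.7)² + (522.8)²) = √(1663326.090 + 273319.840) = 1391.6 mm
K: √((433.0)² + (-42.5)²) = √(187489.000 + 1806.250) = 435.1 mm
L: √((730.4)² + (740.0)²) = √(533484.160 + 547600.000) = 1039.8 mm
M: √((-528.9)² + (-1152.0)²) = √(279735.210 + 1327104.000) = 1267.6 mm
Threshold 240 mm: none within range.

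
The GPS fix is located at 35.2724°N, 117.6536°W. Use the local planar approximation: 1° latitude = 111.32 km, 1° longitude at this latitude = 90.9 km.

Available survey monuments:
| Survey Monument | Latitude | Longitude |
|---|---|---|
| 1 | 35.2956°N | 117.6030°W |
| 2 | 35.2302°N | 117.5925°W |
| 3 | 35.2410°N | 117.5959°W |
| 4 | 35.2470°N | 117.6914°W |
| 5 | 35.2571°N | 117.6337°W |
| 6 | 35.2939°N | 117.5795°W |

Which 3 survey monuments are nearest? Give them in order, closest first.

5, 4, 1

Distances from 35.2724°N, 117.6536°W:
1: 5.2750 km
2: 7.2743 km
3: 6.3030 km
4: 4.4498 km
5: 2.4846 km
6: 7.1483 km
Sorted: 5 (2.4846 km) < 4 (4.4498 km) < 1 (5.2750 km) < 3 (6.3030 km) < 6 (7.1483 km) < …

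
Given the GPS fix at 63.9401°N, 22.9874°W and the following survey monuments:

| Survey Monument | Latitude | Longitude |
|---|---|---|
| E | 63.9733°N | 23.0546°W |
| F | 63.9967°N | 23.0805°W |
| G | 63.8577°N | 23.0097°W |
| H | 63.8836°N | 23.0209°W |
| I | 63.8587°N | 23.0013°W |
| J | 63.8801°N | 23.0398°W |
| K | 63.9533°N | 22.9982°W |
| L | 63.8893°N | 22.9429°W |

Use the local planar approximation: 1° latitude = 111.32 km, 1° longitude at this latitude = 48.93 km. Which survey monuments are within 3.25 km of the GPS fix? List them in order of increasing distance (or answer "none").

Distances from 63.9401°N, 22.9874°W:
E: √((0.0332·111.32)² + (-0.0672·48.93)²) = √(13.659115 + 10.811575) = 4.9468 km
F: √((0.0566·111.32)² + (-0.0931·48.93)²) = √(39.698972 + 20.751514) = 7.7750 km
G: √((-0.0824·111.32)² + (-0.0223·48.93)²) = √(84.139673 + 1.190584) = 9.2374 km
H: √((-0.0565·111.32)² + (-0.0335·48.93)²) = √(39.558817 + 2.686829) = 6.4997 km
I: √((-0.0814·111.32)² + (-0.0139·48.93)²) = √(82.109840 + 0.462573) = 9.0869 km
J: √((-0.0600·111.32)² + (-0.0524·48.93)²) = √(44.611713 + 6.573747) = 7.1544 km
K: √((0.0132·111.32)² + (-0.0108·48.93)²) = √(2.159207 + 0.279253) = 1.5616 km
L: √((-0.0508·111.32)² + (0.0445·48.93)²) = √(31.979658 + 4.741005) = 6.0598 km
Threshold 3.25 km: K (1.5616 km) is within range.

K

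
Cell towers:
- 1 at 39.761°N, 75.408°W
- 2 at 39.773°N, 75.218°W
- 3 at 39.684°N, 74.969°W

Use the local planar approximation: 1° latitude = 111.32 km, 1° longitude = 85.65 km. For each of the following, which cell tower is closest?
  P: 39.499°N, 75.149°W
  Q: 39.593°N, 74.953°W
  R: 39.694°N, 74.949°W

P at 39.499°N, 75.149°W:
  1: 36.644 km
  2: 31.069 km
  3: 25.726 km
  → nearest: 3 (25.726 km)
Q at 39.593°N, 74.953°W:
  1: 43.226 km
  2: 30.277 km
  3: 10.222 km
  → nearest: 3 (10.222 km)
R at 39.694°N, 74.949°W:
  1: 40.015 km
  2: 24.661 km
  3: 2.043 km
  → nearest: 3 (2.043 km)

P→3; Q→3; R→3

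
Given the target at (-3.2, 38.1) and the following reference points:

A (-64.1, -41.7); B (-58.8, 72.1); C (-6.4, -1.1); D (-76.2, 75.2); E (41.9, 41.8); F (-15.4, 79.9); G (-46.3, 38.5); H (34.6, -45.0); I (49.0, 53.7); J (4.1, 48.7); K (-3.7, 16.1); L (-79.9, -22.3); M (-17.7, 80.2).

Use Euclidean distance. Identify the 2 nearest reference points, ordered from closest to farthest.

J, K

Distances from (-3.2, 38.1):
A: √((-60.9)² + (-79.8)²) = √(3708.810 + 6368.040) = 100.4
B: √((-55.6)² + (34.0)²) = √(3091.360 + 1156.000) = 65.2
C: √((-3.2)² + (-39.2)²) = √(10.240 + 1536.640) = 39.3
D: √((-73.0)² + (37.1)²) = √(5329.000 + 1376.410) = 81.9
E: √((45.1)² + (3.7)²) = √(2034.010 + 13.690) = 45.3
F: √((-12.2)² + (41.8)²) = √(148.840 + 1747.240) = 43.5
G: √((-43.1)² + (0.4)²) = √(1857.610 + 0.160) = 43.1
H: √((37.8)² + (-83.1)²) = √(1428.840 + 6905.610) = 91.3
I: √((52.2)² + (15.6)²) = √(2724.840 + 243.360) = 54.5
J: √((7.3)² + (10.6)²) = √(53.290 + 112.360) = 12.9
K: √((-0.5)² + (-22.0)²) = √(0.250 + 484.000) = 22.0
L: √((-76.7)² + (-60.4)²) = √(5882.890 + 3648.160) = 97.6
M: √((-14.5)² + (42.1)²) = √(210.250 + 1772.410) = 44.5
Sorted: J (12.9) < K (22.0) < C (39.3) < G (43.1) < …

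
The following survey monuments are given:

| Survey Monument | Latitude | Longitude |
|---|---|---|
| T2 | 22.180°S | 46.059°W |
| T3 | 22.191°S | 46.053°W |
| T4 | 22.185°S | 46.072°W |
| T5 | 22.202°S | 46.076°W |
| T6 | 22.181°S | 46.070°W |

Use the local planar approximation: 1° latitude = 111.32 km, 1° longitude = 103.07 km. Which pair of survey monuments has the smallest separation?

Pairwise distances:
T2–T3: 1.372 km
T2–T4: 1.451 km
T2–T5: 3.011 km
T2–T6: 1.139 km
T3–T4: 2.069 km
T3–T5: 2.668 km
T3–T6: 2.076 km
T4–T5: 1.937 km
T4–T6: 0.491 km
T5–T6: 2.418 km
Closest pair: T4–T6 at 0.491 km.

T4 and T6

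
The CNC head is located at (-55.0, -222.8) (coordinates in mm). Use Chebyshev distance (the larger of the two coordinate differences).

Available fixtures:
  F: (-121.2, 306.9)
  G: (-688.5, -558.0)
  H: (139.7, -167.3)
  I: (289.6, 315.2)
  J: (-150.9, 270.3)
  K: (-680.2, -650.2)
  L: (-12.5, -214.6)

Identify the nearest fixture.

Distances from (-55.0, -222.8):
F: max(|-66.2|, |529.7|) = 529.7 mm
G: max(|-633.5|, |-335.2|) = 633.5 mm
H: max(|194.7|, |55.5|) = 194.7 mm
I: max(|344.6|, |538.0|) = 538.0 mm
J: max(|-95.9|, |493.1|) = 493.1 mm
K: max(|-625.2|, |-427.4|) = 625.2 mm
L: max(|42.5|, |8.2|) = 42.5 mm
Minimum: L at 42.5 mm.

L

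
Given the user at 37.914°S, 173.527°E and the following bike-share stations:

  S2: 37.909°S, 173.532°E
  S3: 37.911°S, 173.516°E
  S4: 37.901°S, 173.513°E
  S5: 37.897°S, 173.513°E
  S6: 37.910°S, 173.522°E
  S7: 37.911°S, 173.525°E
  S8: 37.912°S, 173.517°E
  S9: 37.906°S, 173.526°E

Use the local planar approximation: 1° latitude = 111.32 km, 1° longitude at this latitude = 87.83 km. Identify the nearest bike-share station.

Distances from 37.914°S, 173.527°E:
S2: √((0.005·111.32)² + (0.005·87.83)²) = √(0.30980 + 0.19285) = 0.709 km
S3: √((0.003·111.32)² + (-0.011·87.83)²) = √(0.11153 + 0.93341) = 1.022 km
S4: √((0.013·111.32)² + (-0.014·87.83)²) = √(2.09427 + 1.51197) = 1.899 km
S5: √((0.017·111.32)² + (-0.014·87.83)²) = √(3.58133 + 1.51197) = 2.257 km
S6: √((0.004·111.32)² + (-0.005·87.83)²) = √(0.19827 + 0.19285) = 0.625 km
S7: √((0.003·111.32)² + (-0.002·87.83)²) = √(0.11153 + 0.03086) = 0.377 km
S8: √((0.002·111.32)² + (-0.010·87.83)²) = √(0.04957 + 0.77141) = 0.906 km
S9: √((0.008·111.32)² + (-0.001·87.83)²) = √(0.79310 + 0.00771) = 0.895 km
Minimum: S7 at 0.377 km.

S7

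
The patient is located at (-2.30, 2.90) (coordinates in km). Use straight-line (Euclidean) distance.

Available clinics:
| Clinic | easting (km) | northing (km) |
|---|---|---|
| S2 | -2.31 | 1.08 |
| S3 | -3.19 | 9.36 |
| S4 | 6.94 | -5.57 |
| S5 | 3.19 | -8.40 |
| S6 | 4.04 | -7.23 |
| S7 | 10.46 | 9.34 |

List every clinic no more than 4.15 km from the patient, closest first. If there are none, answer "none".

S2

Distances from (-2.30, 2.90):
S2: 1.82 km
S3: 6.52 km
S4: 12.53 km
S5: 12.56 km
S6: 11.95 km
S7: 14.29 km
Threshold 4.15 km: S2 (1.82 km) is within range.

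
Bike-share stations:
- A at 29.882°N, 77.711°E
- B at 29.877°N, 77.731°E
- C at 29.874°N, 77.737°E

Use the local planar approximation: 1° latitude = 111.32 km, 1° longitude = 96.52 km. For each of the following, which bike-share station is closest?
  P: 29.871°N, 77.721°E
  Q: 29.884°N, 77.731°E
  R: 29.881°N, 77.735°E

P→B; Q→B; R→B

P at 29.871°N, 77.721°E:
  A: √((0.011·111.32)² + (-0.010·96.52)²) = √(1.49945 + 0.93161) = 1.559 km
  B: √((0.006·111.32)² + (0.010·96.52)²) = √(0.44612 + 0.93161) = 1.174 km
  C: √((0.003·111.32)² + (0.016·96.52)²) = √(0.11153 + 2.38492) = 1.580 km
  → nearest: B (1.174 km)
Q at 29.884°N, 77.731°E:
  A: √((-0.002·111.32)² + (-0.020·96.52)²) = √(0.04957 + 3.72644) = 1.943 km
  B: √((-0.007·111.32)² + (0.000·96.52)²) = √(0.60721 + 0.00000) = 0.779 km
  C: √((-0.010·111.32)² + (0.006·96.52)²) = √(1.23921 + 0.33538) = 1.255 km
  → nearest: B (0.779 km)
R at 29.881°N, 77.735°E:
  A: √((0.001·111.32)² + (-0.024·96.52)²) = √(0.01239 + 5.36608) = 2.319 km
  B: √((-0.004·111.32)² + (-0.004·96.52)²) = √(0.19827 + 0.14906) = 0.589 km
  C: √((-0.007·111.32)² + (0.002·96.52)²) = √(0.60721 + 0.03726) = 0.803 km
  → nearest: B (0.589 km)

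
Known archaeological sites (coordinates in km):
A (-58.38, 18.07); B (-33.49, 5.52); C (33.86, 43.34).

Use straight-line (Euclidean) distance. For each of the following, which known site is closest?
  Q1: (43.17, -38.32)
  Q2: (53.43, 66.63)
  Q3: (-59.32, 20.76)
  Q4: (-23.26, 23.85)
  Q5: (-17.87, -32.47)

Q1→C; Q2→C; Q3→A; Q4→B; Q5→B

Q1 at (43.17, -38.32):
  A: 116.16 km
  B: 88.31 km
  C: 82.19 km
  → nearest: C (82.19 km)
Q2 at (53.43, 66.63):
  A: 121.90 km
  B: 106.25 km
  C: 30.42 km
  → nearest: C (30.42 km)
Q3 at (-59.32, 20.76):
  A: 2.85 km
  B: 29.99 km
  C: 95.88 km
  → nearest: A (2.85 km)
Q4 at (-23.26, 23.85):
  A: 35.59 km
  B: 20.99 km
  C: 60.35 km
  → nearest: B (20.99 km)
Q5 at (-17.87, -32.47):
  A: 64.77 km
  B: 41.08 km
  C: 91.78 km
  → nearest: B (41.08 km)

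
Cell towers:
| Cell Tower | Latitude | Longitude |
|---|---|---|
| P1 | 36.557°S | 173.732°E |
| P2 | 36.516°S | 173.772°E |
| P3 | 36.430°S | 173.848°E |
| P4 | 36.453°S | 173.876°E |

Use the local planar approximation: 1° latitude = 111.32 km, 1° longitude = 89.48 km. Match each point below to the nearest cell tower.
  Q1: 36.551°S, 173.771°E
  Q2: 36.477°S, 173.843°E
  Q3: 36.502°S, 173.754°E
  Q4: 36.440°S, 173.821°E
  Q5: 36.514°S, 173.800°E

Q1 at 36.551°S, 173.771°E:
  P1: 3.553 km
  P2: 3.897 km
  P3: 15.130 km
  P4: 14.397 km
  → nearest: P1 (3.553 km)
Q2 at 36.477°S, 173.843°E:
  P1: 13.340 km
  P2: 7.695 km
  P3: 5.251 km
  P4: 3.982 km
  → nearest: P4 (3.982 km)
Q3 at 36.502°S, 173.754°E:
  P1: 6.431 km
  P2: 2.241 km
  P3: 11.618 km
  P4: 12.203 km
  → nearest: P2 (2.241 km)
Q4 at 36.440°S, 173.821°E:
  P1: 15.266 km
  P2: 9.529 km
  P3: 2.660 km
  P4: 5.130 km
  → nearest: P3 (2.660 km)
Q5 at 36.514°S, 173.800°E:
  P1: 7.742 km
  P2: 2.515 km
  P3: 10.290 km
  P4: 9.610 km
  → nearest: P2 (2.515 km)

Q1→P1; Q2→P4; Q3→P2; Q4→P3; Q5→P2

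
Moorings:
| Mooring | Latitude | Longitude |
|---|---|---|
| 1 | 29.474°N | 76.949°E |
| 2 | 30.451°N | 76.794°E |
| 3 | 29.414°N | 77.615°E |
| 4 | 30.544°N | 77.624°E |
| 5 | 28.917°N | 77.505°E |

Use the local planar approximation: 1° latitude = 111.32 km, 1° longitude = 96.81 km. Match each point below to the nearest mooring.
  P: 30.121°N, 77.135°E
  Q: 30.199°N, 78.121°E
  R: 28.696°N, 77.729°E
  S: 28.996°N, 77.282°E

P→2; Q→4; R→5; S→5

P at 30.121°N, 77.135°E:
  1: 74.241 km
  2: 49.389 km
  3: 91.398 km
  4: 66.771 km
  5: 138.733 km
  → nearest: 2 (49.389 km)
Q at 30.199°N, 78.121°E:
  1: 139.238 km
  2: 131.494 km
  3: 100.180 km
  4: 61.563 km
  5: 154.671 km
  → nearest: 4 (61.563 km)
R at 28.696°N, 77.729°E:
  1: 114.903 km
  2: 215.317 km
  3: 80.686 km
  4: 205.970 km
  5: 32.795 km
  → nearest: 5 (32.795 km)
S at 28.996°N, 77.282°E:
  1: 62.215 km
  2: 168.720 km
  3: 56.608 km
  4: 175.475 km
  5: 23.311 km
  → nearest: 5 (23.311 km)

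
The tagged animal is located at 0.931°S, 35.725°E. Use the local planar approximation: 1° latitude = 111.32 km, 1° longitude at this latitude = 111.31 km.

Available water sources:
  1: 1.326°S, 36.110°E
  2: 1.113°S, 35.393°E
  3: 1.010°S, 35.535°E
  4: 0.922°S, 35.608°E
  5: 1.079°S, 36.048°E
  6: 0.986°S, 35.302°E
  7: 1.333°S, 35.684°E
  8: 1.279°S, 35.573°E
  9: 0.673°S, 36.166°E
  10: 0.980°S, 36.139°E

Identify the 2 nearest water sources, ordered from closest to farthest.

4, 3

Distances from 0.931°S, 35.725°E:
1: 61.400 km
2: 42.144 km
3: 22.904 km
4: 13.062 km
5: 39.548 km
6: 47.481 km
7: 44.983 km
8: 42.273 km
9: 56.872 km
10: 46.404 km
Sorted: 4 (13.062 km) < 3 (22.904 km) < 5 (39.548 km) < 2 (42.144 km) < …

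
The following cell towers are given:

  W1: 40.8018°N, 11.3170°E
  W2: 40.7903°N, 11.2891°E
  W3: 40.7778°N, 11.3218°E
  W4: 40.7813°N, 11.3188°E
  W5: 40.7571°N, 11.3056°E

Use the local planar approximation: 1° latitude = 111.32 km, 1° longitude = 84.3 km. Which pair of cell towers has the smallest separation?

W3 and W4

Pairwise distances:
W1–W2: 2.6778 km
W1–W3: 2.7021 km
W1–W4: 2.2871 km
W1–W5: 5.0680 km
W2–W3: 3.0879 km
W2–W4: 2.6967 km
W2–W5: 3.9489 km
W3–W4: 0.4645 km
W3–W5: 2.6786 km
W4–W5: 2.9147 km
Closest pair: W3–W4 at 0.4645 km.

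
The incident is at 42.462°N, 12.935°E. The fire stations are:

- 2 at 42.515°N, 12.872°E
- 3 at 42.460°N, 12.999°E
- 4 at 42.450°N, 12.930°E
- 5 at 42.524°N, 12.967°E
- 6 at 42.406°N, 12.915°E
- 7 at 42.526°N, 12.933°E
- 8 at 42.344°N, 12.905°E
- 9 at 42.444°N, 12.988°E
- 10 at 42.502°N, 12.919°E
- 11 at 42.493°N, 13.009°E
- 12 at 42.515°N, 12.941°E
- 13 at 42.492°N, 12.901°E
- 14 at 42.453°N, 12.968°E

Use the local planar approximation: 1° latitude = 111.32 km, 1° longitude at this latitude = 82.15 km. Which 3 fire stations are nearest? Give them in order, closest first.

Distances from 42.462°N, 12.935°E:
2: 7.848 km
3: 5.262 km
4: 1.398 km
5: 7.386 km
6: 6.447 km
7: 7.126 km
8: 13.365 km
9: 4.793 km
10: 4.643 km
11: 6.990 km
12: 5.921 km
13: 4.354 km
14: 2.890 km
Sorted: 4 (1.398 km) < 14 (2.890 km) < 13 (4.354 km) < 10 (4.643 km) < 9 (4.793 km) < …

4, 14, 13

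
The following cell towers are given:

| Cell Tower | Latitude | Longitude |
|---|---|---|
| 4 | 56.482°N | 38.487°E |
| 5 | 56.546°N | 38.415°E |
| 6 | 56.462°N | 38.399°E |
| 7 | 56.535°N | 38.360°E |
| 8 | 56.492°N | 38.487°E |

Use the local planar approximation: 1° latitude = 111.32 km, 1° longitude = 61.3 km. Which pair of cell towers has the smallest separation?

4 and 8

Pairwise distances:
4–5: √((0.064·111.32)² + (-0.072·61.3)²) = √(50.75822 + 19.47986) = 8.381 km
4–6: √((-0.020·111.32)² + (-0.088·61.3)²) = √(4.95686 + 29.09955) = 5.836 km
4–7: √((0.053·111.32)² + (-0.127·61.3)²) = √(34.80953 + 60.60778) = 9.768 km
4–8: √((0.010·111.32)² + (0.000·61.3)²) = √(1.23921 + 0.00000) = 1.113 km
5–6: √((-0.084·111.32)² + (-0.016·61.3)²) = √(87.43896 + 0.96197) = 9.402 km
5–7: √((-0.011·111.32)² + (-0.055·61.3)²) = √(1.49945 + 11.36701) = 3.587 km
5–8: √((-0.054·111.32)² + (0.072·61.3)²) = √(36.13549 + 19.47986) = 7.458 km
6–7: √((0.073·111.32)² + (-0.039·61.3)²) = √(66.03773 + 5.71545) = 8.471 km
6–8: √((0.030·111.32)² + (0.088·61.3)²) = √(11.15293 + 29.09955) = 6.344 km
7–8: √((-0.043·111.32)² + (0.127·61.3)²) = √(22.91307 + 60.60778) = 9.139 km
Closest pair: 4–8 at 1.113 km.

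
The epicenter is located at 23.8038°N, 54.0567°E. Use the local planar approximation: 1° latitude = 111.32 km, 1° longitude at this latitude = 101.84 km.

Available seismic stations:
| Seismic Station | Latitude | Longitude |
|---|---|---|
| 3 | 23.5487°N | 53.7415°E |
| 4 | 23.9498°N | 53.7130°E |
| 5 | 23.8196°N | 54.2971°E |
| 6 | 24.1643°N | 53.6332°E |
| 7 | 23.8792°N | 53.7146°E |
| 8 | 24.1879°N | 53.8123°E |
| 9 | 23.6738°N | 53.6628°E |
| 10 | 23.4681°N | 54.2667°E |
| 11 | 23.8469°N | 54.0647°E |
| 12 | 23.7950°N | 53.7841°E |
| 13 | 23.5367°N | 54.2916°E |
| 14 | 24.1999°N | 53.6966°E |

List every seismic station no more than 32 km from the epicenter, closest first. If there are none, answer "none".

11, 5, 12

Distances from 23.8038°N, 54.0567°E:
3: 42.8584 km
4: 38.5917 km
5: 24.5454 km
6: 58.9119 km
7: 35.8363 km
8: 49.4747 km
9: 42.6453 km
10: 43.0570 km
11: 4.8666 km
12: 27.7789 km
13: 38.1623 km
14: 57.3511 km
Threshold 32 km: 11 (4.8666 km), 5 (24.5454 km), 12 (27.7789 km) are within range.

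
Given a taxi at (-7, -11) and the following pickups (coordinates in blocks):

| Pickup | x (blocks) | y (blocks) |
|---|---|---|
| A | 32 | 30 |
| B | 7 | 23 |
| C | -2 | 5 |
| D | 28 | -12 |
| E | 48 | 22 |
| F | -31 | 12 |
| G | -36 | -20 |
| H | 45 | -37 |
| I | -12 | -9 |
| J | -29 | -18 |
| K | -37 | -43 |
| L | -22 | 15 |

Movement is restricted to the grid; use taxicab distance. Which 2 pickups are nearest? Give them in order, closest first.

Distances from (-7, -11):
A: |39| + |41| = 39 + 41 = 80 blocks
B: |14| + |34| = 14 + 34 = 48 blocks
C: |5| + |16| = 5 + 16 = 21 blocks
D: |35| + |-1| = 35 + 1 = 36 blocks
E: |55| + |33| = 55 + 33 = 88 blocks
F: |-24| + |23| = 24 + 23 = 47 blocks
G: |-29| + |-9| = 29 + 9 = 38 blocks
H: |52| + |-26| = 52 + 26 = 78 blocks
I: |-5| + |2| = 5 + 2 = 7 blocks
J: |-22| + |-7| = 22 + 7 = 29 blocks
K: |-30| + |-32| = 30 + 32 = 62 blocks
L: |-15| + |26| = 15 + 26 = 41 blocks
Sorted: I (7 blocks) < C (21 blocks) < J (29 blocks) < D (36 blocks) < …

I, C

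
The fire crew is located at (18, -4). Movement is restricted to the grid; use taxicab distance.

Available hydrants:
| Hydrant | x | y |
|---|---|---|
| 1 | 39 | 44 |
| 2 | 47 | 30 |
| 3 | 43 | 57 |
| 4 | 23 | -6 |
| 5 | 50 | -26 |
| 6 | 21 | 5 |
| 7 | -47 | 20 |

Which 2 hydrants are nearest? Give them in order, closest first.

4, 6

Distances from (18, -4):
1: |21| + |48| = 21 + 48 = 69
2: |29| + |34| = 29 + 34 = 63
3: |25| + |61| = 25 + 61 = 86
4: |5| + |-2| = 5 + 2 = 7
5: |32| + |-22| = 32 + 22 = 54
6: |3| + |9| = 3 + 9 = 12
7: |-65| + |24| = 65 + 24 = 89
Sorted: 4 (7) < 6 (12) < 5 (54) < 2 (63) < …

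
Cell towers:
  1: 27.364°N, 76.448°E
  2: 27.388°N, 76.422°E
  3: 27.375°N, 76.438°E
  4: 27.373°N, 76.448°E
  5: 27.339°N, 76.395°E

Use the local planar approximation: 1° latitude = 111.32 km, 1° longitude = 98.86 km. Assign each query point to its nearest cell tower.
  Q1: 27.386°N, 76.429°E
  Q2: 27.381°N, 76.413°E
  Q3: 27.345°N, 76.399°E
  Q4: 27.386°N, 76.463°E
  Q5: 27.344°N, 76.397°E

Q1 at 27.386°N, 76.429°E:
  1: √((-0.022·111.32)² + (0.019·98.86)²) = √(5.99780 + 3.52816) = 3.086 km
  2: √((0.002·111.32)² + (-0.007·98.86)²) = √(0.04957 + 0.47889) = 0.727 km
  3: √((-0.011·111.32)² + (0.009·98.86)²) = √(1.49945 + 0.79164) = 1.514 km
  4: √((-0.013·111.32)² + (0.019·98.86)²) = √(2.09427 + 3.52816) = 2.371 km
  5: √((-0.047·111.32)² + (-0.034·98.86)²) = √(27.37424 + 11.29793) = 6.219 km
  → nearest: 2 (0.727 km)
Q2 at 27.381°N, 76.413°E:
  1: √((-0.017·111.32)² + (0.035·98.86)²) = √(3.58133 + 11.97229) = 3.944 km
  2: √((0.007·111.32)² + (0.009·98.86)²) = √(0.60721 + 0.79164) = 1.183 km
  3: √((-0.006·111.32)² + (0.025·98.86)²) = √(0.44612 + 6.10831) = 2.560 km
  4: √((-0.008·111.32)² + (0.035·98.86)²) = √(0.79310 + 11.97229) = 3.573 km
  5: √((-0.042·111.32)² + (-0.018·98.86)²) = √(21.85974 + 3.16655) = 5.003 km
  → nearest: 2 (1.183 km)
Q3 at 27.345°N, 76.399°E:
  1: √((0.019·111.32)² + (0.049·98.86)²) = √(4.47356 + 23.46569) = 5.286 km
  2: √((0.043·111.32)² + (0.023·98.86)²) = √(22.91307 + 5.17008) = 5.299 km
  3: √((0.030·111.32)² + (0.039·98.86)²) = √(11.15293 + 14.86519) = 5.101 km
  4: √((0.028·111.32)² + (0.049·98.86)²) = √(9.71544 + 23.46569) = 5.760 km
  5: √((-0.006·111.32)² + (-0.004·98.86)²) = √(0.44612 + 0.15637) = 0.776 km
  → nearest: 5 (0.776 km)
Q4 at 27.386°N, 76.463°E:
  1: √((-0.022·111.32)² + (-0.015·98.86)²) = √(5.99780 + 2.19899) = 2.863 km
  2: √((0.002·111.32)² + (-0.041·98.86)²) = √(0.04957 + 16.42892) = 4.059 km
  3: √((-0.011·111.32)² + (-0.025·98.86)²) = √(1.49945 + 6.10831) = 2.758 km
  4: √((-0.013·111.32)² + (-0.015·98.86)²) = √(2.09427 + 2.19899) = 2.072 km
  5: √((-0.047·111.32)² + (-0.068·98.86)²) = √(27.37424 + 45.19174) = 8.519 km
  → nearest: 4 (2.072 km)
Q5 at 27.344°N, 76.397°E:
  1: √((0.020·111.32)² + (0.051·98.86)²) = √(4.95686 + 25.42035) = 5.512 km
  2: √((0.044·111.32)² + (0.025·98.86)²) = √(23.99119 + 6.10831) = 5.486 km
  3: √((0.031·111.32)² + (0.041·98.86)²) = √(11.90885 + 16.42892) = 5.323 km
  4: √((0.029·111.32)² + (0.051·98.86)²) = √(10.42179 + 25.42035) = 5.987 km
  5: √((-0.005·111.32)² + (-0.002·98.86)²) = √(0.30980 + 0.03909) = 0.591 km
  → nearest: 5 (0.591 km)

Q1→2; Q2→2; Q3→5; Q4→4; Q5→5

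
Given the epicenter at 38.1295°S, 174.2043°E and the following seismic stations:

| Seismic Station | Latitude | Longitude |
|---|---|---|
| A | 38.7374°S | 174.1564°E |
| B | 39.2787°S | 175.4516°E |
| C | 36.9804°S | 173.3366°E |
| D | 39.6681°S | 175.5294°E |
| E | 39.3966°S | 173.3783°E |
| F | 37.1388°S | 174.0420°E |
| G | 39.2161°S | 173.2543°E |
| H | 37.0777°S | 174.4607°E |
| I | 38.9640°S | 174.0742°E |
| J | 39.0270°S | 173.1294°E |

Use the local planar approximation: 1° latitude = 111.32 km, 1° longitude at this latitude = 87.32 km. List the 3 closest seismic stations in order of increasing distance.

Distances from 38.1295°S, 174.2043°E:
A: √((-0.6079·111.32)² + (-0.0479·87.32)²) = √(4579.422168 + 17.494377) = 67.8006 km
B: √((-1.1492·111.32)² + (1.2473·87.32)²) = √(16365.814713 + 11862.310803) = 168.0123 km
C: √((1.1491·111.32)² + (-0.8677·87.32)²) = √(16362.966627 + 5740.723754) = 148.6731 km
D: √((-1.5386·111.32)² + (1.3251·87.32)²) = √(29335.794286 + 13388.279245) = 206.6980 km
E: √((-1.2671·111.32)² + (-0.8260·87.32)²) = √(19896.110174 + 5202.206037) = 158.4245 km
F: √((0.9907·111.32)² + (-0.1623·87.32)²) = √(12162.720348 + 200.846604) = 111.1916 km
G: √((-1.0866·111.32)² + (-0.9500·87.32)²) = √(14631.397079 + 6881.366116) = 146.6723 km
H: √((1.0518·111.32)² + (0.2564·87.32)²) = √(13709.219445 + 501.260515) = 119.2077 km
I: √((-0.8345·111.32)² + (-0.1301·87.32)²) = √(8629.767144 + 129.057143) = 93.5886 km
J: √((-0.8975·111.32)² + (-1.0749·87.32)²) = √(9981.948154 + 8809.749909) = 137.0828 km
Sorted: A (67.8006 km) < I (93.5886 km) < F (111.1916 km) < H (119.2077 km) < J (137.0828 km) < …

A, I, F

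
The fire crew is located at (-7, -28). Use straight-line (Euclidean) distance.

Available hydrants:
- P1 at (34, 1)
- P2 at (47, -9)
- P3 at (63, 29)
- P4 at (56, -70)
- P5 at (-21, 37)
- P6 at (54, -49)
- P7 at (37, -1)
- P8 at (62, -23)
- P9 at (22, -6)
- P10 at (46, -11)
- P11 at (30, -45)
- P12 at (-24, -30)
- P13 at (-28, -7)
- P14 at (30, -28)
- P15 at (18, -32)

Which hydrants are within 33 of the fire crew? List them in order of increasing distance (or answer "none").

Distances from (-7, -28):
P1: √((41)² + (29)²) = √(1681.000 + 841.000) = 50.2
P2: √((54)² + (19)²) = √(2916.000 + 361.000) = 57.2
P3: √((70)² + (57)²) = √(4900.000 + 3249.000) = 90.3
P4: √((63)² + (-42)²) = √(3969.000 + 1764.000) = 75.7
P5: √((-14)² + (65)²) = √(196.000 + 4225.000) = 66.5
P6: √((61)² + (-21)²) = √(3721.000 + 441.000) = 64.5
P7: √((44)² + (27)²) = √(1936.000 + 729.000) = 51.6
P8: √((69)² + (5)²) = √(4761.000 + 25.000) = 69.2
P9: √((29)² + (22)²) = √(841.000 + 484.000) = 36.4
P10: √((53)² + (17)²) = √(2809.000 + 289.000) = 55.7
P11: √((37)² + (-17)²) = √(1369.000 + 289.000) = 40.7
P12: √((-17)² + (-2)²) = √(289.000 + 4.000) = 17.1
P13: √((-21)² + (21)²) = √(441.000 + 441.000) = 29.7
P14: √((37)² + (0)²) = √(1369.000 + 0.000) = 37.0
P15: √((25)² + (-4)²) = √(625.000 + 16.000) = 25.3
Threshold 33: P12 (17.1), P15 (25.3), P13 (29.7) are within range.

P12, P15, P13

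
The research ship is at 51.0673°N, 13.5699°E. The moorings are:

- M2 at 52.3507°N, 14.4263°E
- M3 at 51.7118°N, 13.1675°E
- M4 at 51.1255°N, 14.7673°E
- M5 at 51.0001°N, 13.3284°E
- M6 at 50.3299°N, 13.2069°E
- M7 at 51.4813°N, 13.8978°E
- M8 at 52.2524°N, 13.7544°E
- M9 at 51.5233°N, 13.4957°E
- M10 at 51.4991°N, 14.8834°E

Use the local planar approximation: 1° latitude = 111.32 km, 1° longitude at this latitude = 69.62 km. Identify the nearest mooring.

Distances from 51.0673°N, 13.5699°E:
M2: √((1.2834·111.32)² + (0.8564·69.62)²) = √(20411.290569 + 3554.850615) = 154.8100 km
M3: √((0.6445·111.32)² + (-0.4024·69.62)²) = √(5147.451208 + 784.845156) = 77.0214 km
M4: √((0.0582·111.32)² + (1.1974·69.62)²) = √(41.975160 + 6949.387768) = 83.6144 km
M5: √((-0.0672·111.32)² + (-0.2415·69.62)²) = √(55.960932 + 282.684703) = 18.4023 km
M6: √((-0.7374·111.32)² + (-0.3630·69.62)²) = √(6738.335985 + 638.677017) = 85.8895 km
M7: √((0.4140·111.32)² + (0.3279·69.62)²) = √(2123.963639 + 521.135755) = 51.4305 km
M8: √((1.1851·111.32)² + (0.1845·69.62)²) = √(17404.293223 + 164.991199) = 132.5492 km
M9: √((0.4560·111.32)² + (-0.0742·69.62)²) = √(2576.772522 + 26.685531) = 51.0241 km
M10: √((0.4318·111.32)² + (1.3135·69.62)²) = √(2310.530317 + 8362.347140) = 103.3096 km
Minimum: M5 at 18.4023 km.

M5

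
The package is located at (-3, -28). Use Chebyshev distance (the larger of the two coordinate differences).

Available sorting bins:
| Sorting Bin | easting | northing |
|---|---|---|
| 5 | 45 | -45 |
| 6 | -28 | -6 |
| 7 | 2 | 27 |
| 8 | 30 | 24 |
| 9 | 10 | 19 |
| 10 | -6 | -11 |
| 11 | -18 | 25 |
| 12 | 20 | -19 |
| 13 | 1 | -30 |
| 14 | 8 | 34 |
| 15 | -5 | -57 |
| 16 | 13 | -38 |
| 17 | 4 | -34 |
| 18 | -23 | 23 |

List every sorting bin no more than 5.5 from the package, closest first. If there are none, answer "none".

13

Distances from (-3, -28):
5: max(|48|, |-17|) = 48
6: max(|-25|, |22|) = 25
7: max(|5|, |55|) = 55
8: max(|33|, |52|) = 52
9: max(|13|, |47|) = 47
10: max(|-3|, |17|) = 17
11: max(|-15|, |53|) = 53
12: max(|23|, |9|) = 23
13: max(|4|, |-2|) = 4
14: max(|11|, |62|) = 62
15: max(|-2|, |-29|) = 29
16: max(|16|, |-10|) = 16
17: max(|7|, |-6|) = 7
18: max(|-20|, |51|) = 51
Threshold 5.5: 13 (4) is within range.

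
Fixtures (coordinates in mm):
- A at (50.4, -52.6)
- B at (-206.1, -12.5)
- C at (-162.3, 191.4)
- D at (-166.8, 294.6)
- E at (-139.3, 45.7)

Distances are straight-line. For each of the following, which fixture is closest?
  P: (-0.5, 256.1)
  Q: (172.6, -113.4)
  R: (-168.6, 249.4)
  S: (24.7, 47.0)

P at (-0.5, 256.1):
  A: √((50.9)² + (-308.7)²) = √(2590.810 + 95295.690) = 312.9 mm
  B: √((-205.6)² + (-268.6)²) = √(42271.360 + 72145.960) = 338.3 mm
  C: √((-161.8)² + (-64.7)²) = √(26179.240 + 4186.090) = 174.3 mm
  D: √((-166.3)² + (38.5)²) = √(27655.690 + 1482.250) = 170.7 mm
  E: √((-138.8)² + (-210.4)²) = √(19265.440 + 44268.160) = 252.1 mm
  → nearest: D (170.7 mm)
Q at (172.6, -113.4):
  A: √((-122.2)² + (60.8)²) = √(14932.840 + 3696.640) = 136.5 mm
  B: √((-378.7)² + (100.9)²) = √(143413.690 + 10180.810) = 391.9 mm
  C: √((-334.9)² + (304.8)²) = √(112158.010 + 92903.040) = 452.8 mm
  D: √((-339.4)² + (408.0)²) = √(115192.360 + 166464.000) = 530.7 mm
  E: √((-311.9)² + (159.1)²) = √(97281.610 + 25312.810) = 350.1 mm
  → nearest: A (136.5 mm)
R at (-168.6, 249.4):
  A: √((219.0)² + (-302.0)²) = √(47961.000 + 91204.000) = 373.0 mm
  B: √((-37.5)² + (-261.9)²) = √(1406.250 + 68591.610) = 264.6 mm
  C: √((6.3)² + (-58.0)²) = √(39.690 + 3364.000) = 58.3 mm
  D: √((1.8)² + (45.2)²) = √(3.240 + 2043.040) = 45.2 mm
  E: √((29.3)² + (-203.7)²) = √(858.490 + 41493.690) = 205.8 mm
  → nearest: D (45.2 mm)
S at (24.7, 47.0):
  A: √((25.7)² + (-99.6)²) = √(660.490 + 9920.160) = 102.9 mm
  B: √((-230.8)² + (-59.5)²) = √(53268.640 + 3540.250) = 238.3 mm
  C: √((-187.0)² + (144.4)²) = √(34969.000 + 20851.360) = 236.3 mm
  D: √((-191.5)² + (247.6)²) = √(36672.250 + 61305.760) = 313.0 mm
  E: √((-164.0)² + (-1.3)²) = √(26896.000 + 1.690) = 164.0 mm
  → nearest: A (102.9 mm)

P→D; Q→A; R→D; S→A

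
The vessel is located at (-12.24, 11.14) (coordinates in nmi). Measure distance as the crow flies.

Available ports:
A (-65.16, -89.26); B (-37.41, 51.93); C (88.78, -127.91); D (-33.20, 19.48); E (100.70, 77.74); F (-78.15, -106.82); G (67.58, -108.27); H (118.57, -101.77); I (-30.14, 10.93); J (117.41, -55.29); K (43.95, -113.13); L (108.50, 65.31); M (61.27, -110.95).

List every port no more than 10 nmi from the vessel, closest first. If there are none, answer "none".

Distances from (-12.24, 11.14):
A: √((-52.92)² + (-100.40)²) = √(2800.5264 + 10080.1600) = 113.49 nmi
B: √((-25.17)² + (40.79)²) = √(633.5289 + 1663.8241) = 47.93 nmi
C: √((101.02)² + (-139.05)²) = √(10205.0404 + 19334.9025) = 171.87 nmi
D: √((-20.96)² + (8.34)²) = √(439.3216 + 69.5556) = 22.56 nmi
E: √((112.94)² + (66.60)²) = √(12755.4436 + 4435.5600) = 131.11 nmi
F: √((-65.91)² + (-117.96)²) = √(4344.1281 + 13914.5616) = 135.12 nmi
G: √((79.82)² + (-119.41)²) = √(6371.2324 + 14258.7481) = 143.63 nmi
H: √((130.81)² + (-112.91)²) = √(17111.2561 + 12748.6681) = 172.80 nmi
I: √((-17.90)² + (-0.21)²) = √(320.4100 + 0.0441) = 17.90 nmi
J: √((129.65)² + (-66.43)²) = √(16809.1225 + 4412.9449) = 145.68 nmi
K: √((56.19)² + (-124.27)²) = √(3157.3161 + 15443.0329) = 136.38 nmi
L: √((120.74)² + (54.17)²) = √(14578.1476 + 2934.3889) = 132.33 nmi
M: √((73.51)² + (-122.09)²) = √(5403.7201 + 14905.9681) = 142.51 nmi
Threshold 10 nmi: none within range.

none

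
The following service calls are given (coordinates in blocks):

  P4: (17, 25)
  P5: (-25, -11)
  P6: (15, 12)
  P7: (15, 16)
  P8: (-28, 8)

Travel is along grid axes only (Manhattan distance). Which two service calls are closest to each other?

P6 and P7

Pairwise distances:
P4–P5: 78 blocks
P4–P6: 15 blocks
P4–P7: 11 blocks
P4–P8: 62 blocks
P5–P6: 63 blocks
P5–P7: 67 blocks
P5–P8: 22 blocks
P6–P7: 4 blocks
P6–P8: 47 blocks
P7–P8: 51 blocks
Closest pair: P6–P7 at 4 blocks.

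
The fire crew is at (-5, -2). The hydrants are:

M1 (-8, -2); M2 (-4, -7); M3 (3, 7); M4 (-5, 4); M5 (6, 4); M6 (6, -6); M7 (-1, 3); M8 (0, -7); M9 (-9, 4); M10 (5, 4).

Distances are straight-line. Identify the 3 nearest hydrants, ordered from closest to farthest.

M1, M2, M4

Distances from (-5, -2):
M1: 3.00
M2: 5.10
M3: 12.04
M4: 6.00
M5: 12.53
M6: 11.70
M7: 6.40
M8: 7.07
M9: 7.21
M10: 11.66
Sorted: M1 (3.00) < M2 (5.10) < M4 (6.00) < M7 (6.40) < M8 (7.07) < …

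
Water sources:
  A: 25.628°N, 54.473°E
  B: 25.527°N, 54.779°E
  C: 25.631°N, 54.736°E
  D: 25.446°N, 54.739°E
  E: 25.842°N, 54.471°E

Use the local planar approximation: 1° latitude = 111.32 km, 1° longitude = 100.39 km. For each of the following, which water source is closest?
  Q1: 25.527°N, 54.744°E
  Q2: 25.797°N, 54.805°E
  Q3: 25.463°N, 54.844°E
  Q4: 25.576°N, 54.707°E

Q1→B; Q2→C; Q3→B; Q4→C

Q1 at 25.527°N, 54.744°E:
  A: 29.437 km
  B: 3.514 km
  C: 11.605 km
  D: 9.031 km
  E: 44.505 km
  → nearest: B (3.514 km)
Q2 at 25.797°N, 54.805°E:
  A: 38.273 km
  B: 30.170 km
  C: 19.735 km
  D: 39.631 km
  E: 33.902 km
  → nearest: C (19.735 km)
Q3 at 25.463°N, 54.844°E:
  A: 41.528 km
  B: 9.661 km
  C: 21.617 km
  D: 10.709 km
  E: 56.411 km
  → nearest: B (9.661 km)
Q4 at 25.576°N, 54.707°E:
  A: 24.194 km
  B: 9.055 km
  C: 6.780 km
  D: 14.824 km
  E: 37.923 km
  → nearest: C (6.780 km)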